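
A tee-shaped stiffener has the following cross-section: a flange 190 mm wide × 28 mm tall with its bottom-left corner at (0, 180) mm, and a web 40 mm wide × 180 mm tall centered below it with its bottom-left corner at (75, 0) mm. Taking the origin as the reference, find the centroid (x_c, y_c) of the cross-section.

x_c = 95.00 mm, y_c = 134.19 mm

Part | A | x̄ᵢ | ȳᵢ | A·x̄ᵢ | A·ȳᵢ
web | 7200.00 | 95.00 | 90.00 | 684000.00 | 648000.00
flange | 5320.00 | 95.00 | 194.00 | 505400.00 | 1032080.00
Σ | 12520.00 |  |  | 1189400.00 | 1680080.00
x_c = 1189400.00 / 12520.00 = 95.00 mm
y_c = 1680080.00 / 12520.00 = 134.19 mm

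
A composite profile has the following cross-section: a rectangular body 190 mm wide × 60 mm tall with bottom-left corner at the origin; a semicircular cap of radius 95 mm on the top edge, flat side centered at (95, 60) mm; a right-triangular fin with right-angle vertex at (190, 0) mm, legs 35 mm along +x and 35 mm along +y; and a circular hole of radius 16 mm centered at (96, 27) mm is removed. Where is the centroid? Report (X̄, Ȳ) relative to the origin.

X̄ = 97.54 mm, Ȳ = 68.92 mm

Part | A | x̄ᵢ | ȳᵢ | A·x̄ᵢ | A·ȳᵢ
rectangular body | 11400.00 | 95.00 | 30.00 | 1083000.00 | 342000.00
semicircular top | 14176.44 | 95.00 | 100.32 | 1346761.50 | 1422169.54
triangular fin | 612.50 | 201.67 | 11.67 | 123520.83 | 7145.83
hole | -804.25 | 96.00 | 27.00 | -77207.78 | -21714.69
Σ | 25384.69 |  |  | 2476074.55 | 1749600.69
X̄ = 2476074.55 / 25384.69 = 97.54 mm
Ȳ = 1749600.69 / 25384.69 = 68.92 mm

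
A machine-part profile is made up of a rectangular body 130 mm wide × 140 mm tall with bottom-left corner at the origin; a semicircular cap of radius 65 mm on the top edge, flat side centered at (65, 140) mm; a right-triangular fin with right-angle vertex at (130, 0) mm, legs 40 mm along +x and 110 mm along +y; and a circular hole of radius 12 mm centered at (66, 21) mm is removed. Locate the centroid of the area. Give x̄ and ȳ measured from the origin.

x̄ = 71.47 mm, ȳ = 92.44 mm

rectangular body: A = 130 × 140 = 18200.00, centroid at (65.00, 70.00).
semicircular top: A = ½π·65² = 6636.61, centroid at (65.00, 167.59).
triangular fin: A = ½·40·110 = 2200.00, centroid at (143.33, 36.67).
hole: A = −π·12² = -452.39, centroid at (66.00, 21.00).
ΣA = 26584.23 mm², ΣAx̄ = 1899855.58 mm³, ΣAȳ = 2457375.85 mm³.
x̄ = 1899855.58/26584.23 = 71.47 mm; ȳ = 2457375.85/26584.23 = 92.44 mm.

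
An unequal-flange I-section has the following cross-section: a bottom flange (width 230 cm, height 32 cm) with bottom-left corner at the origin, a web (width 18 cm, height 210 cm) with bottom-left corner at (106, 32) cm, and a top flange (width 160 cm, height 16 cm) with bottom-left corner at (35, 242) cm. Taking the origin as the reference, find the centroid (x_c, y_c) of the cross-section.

bottom flange: A = 230 × 32 = 7360.00, centroid at (115.00, 16.00).
web: A = 18 × 210 = 3780.00, centroid at (115.00, 137.00).
top flange: A = 160 × 16 = 2560.00, centroid at (115.00, 250.00).
ΣA = 13700.00 cm², ΣAx_c = 1575500.00 cm³, ΣAy_c = 1275620.00 cm³.
x_c = 1575500.00/13700.00 = 115.00 cm; y_c = 1275620.00/13700.00 = 93.11 cm.

x_c = 115.00 cm, y_c = 93.11 cm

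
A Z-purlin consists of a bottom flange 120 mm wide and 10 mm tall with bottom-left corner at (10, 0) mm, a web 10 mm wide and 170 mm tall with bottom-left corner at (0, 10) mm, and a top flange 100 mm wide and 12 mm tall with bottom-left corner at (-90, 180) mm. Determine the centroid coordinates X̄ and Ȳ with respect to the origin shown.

X̄ = 10.85 mm, Ȳ = 95.29 mm

Part | A | x̄ᵢ | ȳᵢ | A·x̄ᵢ | A·ȳᵢ
bottom flange | 1200.00 | 70.00 | 5.00 | 84000.00 | 6000.00
web | 1700.00 | 5.00 | 95.00 | 8500.00 | 161500.00
top flange | 1200.00 | -40.00 | 186.00 | -48000.00 | 223200.00
Σ | 4100.00 |  |  | 44500.00 | 390700.00
X̄ = 44500.00 / 4100.00 = 10.85 mm
Ȳ = 390700.00 / 4100.00 = 95.29 mm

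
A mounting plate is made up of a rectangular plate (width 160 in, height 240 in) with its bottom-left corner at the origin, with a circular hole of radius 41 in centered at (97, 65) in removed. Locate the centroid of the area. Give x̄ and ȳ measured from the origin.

plate: A = 160 × 240 = 38400.00, centroid at (80.00, 120.00).
hole: A = −π·41² = -5281.02, centroid at (97.00, 65.00).
ΣA = 33118.98 in², ΣAx̄ = 2559741.33 in³, ΣAȳ = 4264733.88 in³.
x̄ = 2559741.33/33118.98 = 77.29 in; ȳ = 4264733.88/33118.98 = 128.77 in.

x̄ = 77.29 in, ȳ = 128.77 in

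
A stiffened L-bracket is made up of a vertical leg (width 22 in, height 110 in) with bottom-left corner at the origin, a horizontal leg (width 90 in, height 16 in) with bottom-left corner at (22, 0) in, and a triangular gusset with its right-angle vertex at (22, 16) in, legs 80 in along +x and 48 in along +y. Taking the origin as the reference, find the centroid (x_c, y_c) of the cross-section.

vertical leg: A = 22 × 110 = 2420.00, centroid at (11.00, 55.00).
horizontal leg: A = 90 × 16 = 1440.00, centroid at (67.00, 8.00).
gusset: A = ½·80·48 = 1920.00, centroid at (48.67, 32.00).
ΣA = 5780.00 in², ΣAx_c = 216540.00 in³, ΣAy_c = 206060.00 in³.
x_c = 216540.00/5780.00 = 37.46 in; y_c = 206060.00/5780.00 = 35.65 in.

x_c = 37.46 in, y_c = 35.65 in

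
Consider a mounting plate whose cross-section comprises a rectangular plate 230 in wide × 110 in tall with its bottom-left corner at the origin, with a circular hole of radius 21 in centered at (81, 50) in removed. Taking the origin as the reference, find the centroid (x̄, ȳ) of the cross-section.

x̄ = 116.97 in, ȳ = 55.29 in

plate: A = 230 × 110 = 25300.00, centroid at (115.00, 55.00).
hole: A = −π·21² = -1385.44, centroid at (81.00, 50.00).
ΣA = 23914.56 in²
ΣAx̄ = (25300.00)(115.00) + (-1385.44)(81.00) = 2797279.17 in³
ΣAȳ = (25300.00)(55.00) + (-1385.44)(50.00) = 1322227.88 in³
x̄ = 2797279.17 / 23914.56 = 116.97 in
ȳ = 1322227.88 / 23914.56 = 55.29 in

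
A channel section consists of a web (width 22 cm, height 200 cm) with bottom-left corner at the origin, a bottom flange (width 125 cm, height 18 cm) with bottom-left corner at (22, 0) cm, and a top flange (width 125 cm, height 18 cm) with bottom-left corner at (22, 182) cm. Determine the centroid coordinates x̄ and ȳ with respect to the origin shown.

x̄ = 48.16 cm, ȳ = 100.00 cm

web: A = 22 × 200 = 4400.00, centroid at (11.00, 100.00).
bottom flange: A = 125 × 18 = 2250.00, centroid at (84.50, 9.00).
top flange: A = 125 × 18 = 2250.00, centroid at (84.50, 191.00).
ΣA = 8900.00 cm²
ΣAx̄ = (4400.00)(11.00) + (2250.00)(84.50) + (2250.00)(84.50) = 428650.00 cm³
ΣAȳ = (4400.00)(100.00) + (2250.00)(9.00) + (2250.00)(191.00) = 890000.00 cm³
x̄ = 428650.00 / 8900.00 = 48.16 cm
ȳ = 890000.00 / 8900.00 = 100.00 cm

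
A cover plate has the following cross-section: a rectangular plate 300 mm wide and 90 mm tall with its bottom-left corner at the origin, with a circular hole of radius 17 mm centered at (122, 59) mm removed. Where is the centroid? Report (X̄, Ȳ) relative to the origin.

X̄ = 150.97 mm, Ȳ = 44.51 mm

plate: A = 300 × 90 = 27000.00, centroid at (150.00, 45.00).
hole: A = −π·17² = -907.92, centroid at (122.00, 59.00).
ΣA = 26092.08 mm², ΣAX̄ = 3939233.73 mm³, ΣAȲ = 1161432.70 mm³.
X̄ = 3939233.73/26092.08 = 150.97 mm; Ȳ = 1161432.70/26092.08 = 44.51 mm.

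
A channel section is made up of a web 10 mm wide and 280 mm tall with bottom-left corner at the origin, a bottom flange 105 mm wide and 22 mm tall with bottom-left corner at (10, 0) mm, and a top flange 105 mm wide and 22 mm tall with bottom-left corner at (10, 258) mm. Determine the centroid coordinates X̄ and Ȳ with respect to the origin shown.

web: A = 10 × 280 = 2800.00, centroid at (5.00, 140.00).
bottom flange: A = 105 × 22 = 2310.00, centroid at (62.50, 11.00).
top flange: A = 105 × 22 = 2310.00, centroid at (62.50, 269.00).
ΣA = 7420.00 mm²
ΣAX̄ = (2800.00)(5.00) + (2310.00)(62.50) + (2310.00)(62.50) = 302750.00 mm³
ΣAȲ = (2800.00)(140.00) + (2310.00)(11.00) + (2310.00)(269.00) = 1038800.00 mm³
X̄ = 302750.00 / 7420.00 = 40.80 mm
Ȳ = 1038800.00 / 7420.00 = 140.00 mm

X̄ = 40.80 mm, Ȳ = 140.00 mm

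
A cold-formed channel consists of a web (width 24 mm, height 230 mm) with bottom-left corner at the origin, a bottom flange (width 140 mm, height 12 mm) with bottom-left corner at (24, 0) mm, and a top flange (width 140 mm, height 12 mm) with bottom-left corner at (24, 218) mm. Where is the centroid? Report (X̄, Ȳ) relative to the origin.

X̄ = 43.03 mm, Ȳ = 115.00 mm

Part | A | x̄ᵢ | ȳᵢ | A·x̄ᵢ | A·ȳᵢ
web | 5520.00 | 12.00 | 115.00 | 66240.00 | 634800.00
bottom flange | 1680.00 | 94.00 | 6.00 | 157920.00 | 10080.00
top flange | 1680.00 | 94.00 | 224.00 | 157920.00 | 376320.00
Σ | 8880.00 |  |  | 382080.00 | 1021200.00
X̄ = 382080.00 / 8880.00 = 43.03 mm
Ȳ = 1021200.00 / 8880.00 = 115.00 mm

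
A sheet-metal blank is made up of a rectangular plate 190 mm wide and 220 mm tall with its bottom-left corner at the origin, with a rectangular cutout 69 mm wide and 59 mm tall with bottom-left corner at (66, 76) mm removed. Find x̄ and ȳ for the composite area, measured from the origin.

x̄ = 94.41 mm, ȳ = 110.49 mm

plate: A = 190 × 220 = 41800.00, centroid at (95.00, 110.00).
hole: A = −(69 × 59) = -4071.00, centroid at (100.50, 105.50).
ΣA = 37729.00 mm²
ΣAx̄ = (41800.00)(95.00) + (-4071.00)(100.50) = 3561864.50 mm³
ΣAȳ = (41800.00)(110.00) + (-4071.00)(105.50) = 4168509.50 mm³
x̄ = 3561864.50 / 37729.00 = 94.41 mm
ȳ = 4168509.50 / 37729.00 = 110.49 mm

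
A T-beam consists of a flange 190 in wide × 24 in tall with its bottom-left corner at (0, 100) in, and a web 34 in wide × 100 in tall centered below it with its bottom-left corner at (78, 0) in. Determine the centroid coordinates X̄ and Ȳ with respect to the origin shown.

web: A = 34 × 100 = 3400.00, centroid at (95.00, 50.00).
flange: A = 190 × 24 = 4560.00, centroid at (95.00, 112.00).
ΣA = 7960.00 in², ΣAX̄ = 756200.00 in³, ΣAȲ = 680720.00 in³.
X̄ = 756200.00/7960.00 = 95.00 in; Ȳ = 680720.00/7960.00 = 85.52 in.

X̄ = 95.00 in, Ȳ = 85.52 in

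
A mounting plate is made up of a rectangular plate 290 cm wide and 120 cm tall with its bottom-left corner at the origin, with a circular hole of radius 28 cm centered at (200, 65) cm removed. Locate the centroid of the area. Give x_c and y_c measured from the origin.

x_c = 140.81 cm, y_c = 59.62 cm

plate: A = 290 × 120 = 34800.00, centroid at (145.00, 60.00).
hole: A = −π·28² = -2463.01, centroid at (200.00, 65.00).
ΣA = 32336.99 cm², ΣAx_c = 4553398.27 cm³, ΣAy_c = 1927904.44 cm³.
x_c = 4553398.27/32336.99 = 140.81 cm; y_c = 1927904.44/32336.99 = 59.62 cm.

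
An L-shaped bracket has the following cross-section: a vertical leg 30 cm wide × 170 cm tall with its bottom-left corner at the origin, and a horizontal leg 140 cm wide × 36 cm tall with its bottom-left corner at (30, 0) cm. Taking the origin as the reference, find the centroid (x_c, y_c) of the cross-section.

x_c = 57.25 cm, y_c = 51.70 cm

vertical leg: A = 30 × 170 = 5100.00, centroid at (15.00, 85.00).
horizontal leg: A = 140 × 36 = 5040.00, centroid at (100.00, 18.00).
ΣA = 10140.00 cm², ΣAx_c = 580500.00 cm³, ΣAy_c = 524220.00 cm³.
x_c = 580500.00/10140.00 = 57.25 cm; y_c = 524220.00/10140.00 = 51.70 cm.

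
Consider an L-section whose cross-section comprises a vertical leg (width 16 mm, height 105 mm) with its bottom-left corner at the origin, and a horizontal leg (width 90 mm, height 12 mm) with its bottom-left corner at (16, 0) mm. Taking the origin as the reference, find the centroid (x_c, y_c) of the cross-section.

Part | A | x̄ᵢ | ȳᵢ | A·x̄ᵢ | A·ȳᵢ
vertical leg | 1680.00 | 8.00 | 52.50 | 13440.00 | 88200.00
horizontal leg | 1080.00 | 61.00 | 6.00 | 65880.00 | 6480.00
Σ | 2760.00 |  |  | 79320.00 | 94680.00
x_c = 79320.00 / 2760.00 = 28.74 mm
y_c = 94680.00 / 2760.00 = 34.30 mm

x_c = 28.74 mm, y_c = 34.30 mm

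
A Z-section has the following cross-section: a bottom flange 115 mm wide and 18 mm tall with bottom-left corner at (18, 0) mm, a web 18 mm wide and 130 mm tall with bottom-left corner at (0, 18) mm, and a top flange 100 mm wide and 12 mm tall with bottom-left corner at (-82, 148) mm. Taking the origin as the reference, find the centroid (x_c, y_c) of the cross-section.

x_c = 24.77 mm, y_c = 70.88 mm

Part | A | x̄ᵢ | ȳᵢ | A·x̄ᵢ | A·ȳᵢ
bottom flange | 2070.00 | 75.50 | 9.00 | 156285.00 | 18630.00
web | 2340.00 | 9.00 | 83.00 | 21060.00 | 194220.00
top flange | 1200.00 | -32.00 | 154.00 | -38400.00 | 184800.00
Σ | 5610.00 |  |  | 138945.00 | 397650.00
x_c = 138945.00 / 5610.00 = 24.77 mm
y_c = 397650.00 / 5610.00 = 70.88 mm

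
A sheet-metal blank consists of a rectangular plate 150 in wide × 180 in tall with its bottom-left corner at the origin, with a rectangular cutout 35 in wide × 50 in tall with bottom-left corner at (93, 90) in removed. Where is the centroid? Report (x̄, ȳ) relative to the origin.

Part | A | x̄ᵢ | ȳᵢ | A·x̄ᵢ | A·ȳᵢ
plate | 27000.00 | 75.00 | 90.00 | 2025000.00 | 2430000.00
hole | -1750.00 | 110.50 | 115.00 | -193375.00 | -201250.00
Σ | 25250.00 |  |  | 1831625.00 | 2228750.00
x̄ = 1831625.00 / 25250.00 = 72.54 in
ȳ = 2228750.00 / 25250.00 = 88.27 in

x̄ = 72.54 in, ȳ = 88.27 in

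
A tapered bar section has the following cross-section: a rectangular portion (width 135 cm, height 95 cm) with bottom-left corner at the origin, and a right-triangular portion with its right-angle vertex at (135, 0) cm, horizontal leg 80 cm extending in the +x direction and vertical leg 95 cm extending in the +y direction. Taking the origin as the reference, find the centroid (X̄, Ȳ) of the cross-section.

X̄ = 89.02 cm, Ȳ = 43.88 cm

rectangular portion: A = 135 × 95 = 12825.00, centroid at (67.50, 47.50).
triangular portion: A = ½·80·95 = 3800.00, centroid at (161.67, 31.67).
ΣA = 16625.00 cm², ΣAX̄ = 1480020.83 cm³, ΣAȲ = 729520.83 cm³.
X̄ = 1480020.83/16625.00 = 89.02 cm; Ȳ = 729520.83/16625.00 = 43.88 cm.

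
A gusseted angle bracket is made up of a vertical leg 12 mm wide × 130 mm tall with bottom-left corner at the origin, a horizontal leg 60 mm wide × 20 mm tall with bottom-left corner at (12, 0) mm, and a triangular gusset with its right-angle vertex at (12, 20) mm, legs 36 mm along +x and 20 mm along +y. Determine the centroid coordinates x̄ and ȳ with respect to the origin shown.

x̄ = 21.92 mm, ȳ = 39.42 mm

Part | A | x̄ᵢ | ȳᵢ | A·x̄ᵢ | A·ȳᵢ
vertical leg | 1560.00 | 6.00 | 65.00 | 9360.00 | 101400.00
horizontal leg | 1200.00 | 42.00 | 10.00 | 50400.00 | 12000.00
gusset | 360.00 | 24.00 | 26.67 | 8640.00 | 9600.00
Σ | 3120.00 |  |  | 68400.00 | 123000.00
x̄ = 68400.00 / 3120.00 = 21.92 mm
ȳ = 123000.00 / 3120.00 = 39.42 mm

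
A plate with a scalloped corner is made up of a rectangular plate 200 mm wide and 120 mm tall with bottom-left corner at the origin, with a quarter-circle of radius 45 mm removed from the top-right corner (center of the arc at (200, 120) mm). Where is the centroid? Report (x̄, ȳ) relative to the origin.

x̄ = 94.26 mm, ȳ = 57.10 mm

plate: A = 200 × 120 = 24000.00, centroid at (100.00, 60.00).
removed quarter-circle: A = −¼π·45² = -1590.43, centroid at (180.90, 100.90).
ΣA = 22409.57 mm², ΣAx̄ = 2112288.74 mm³, ΣAȳ = 1279523.25 mm³.
x̄ = 2112288.74/22409.57 = 94.26 mm; ȳ = 1279523.25/22409.57 = 57.10 mm.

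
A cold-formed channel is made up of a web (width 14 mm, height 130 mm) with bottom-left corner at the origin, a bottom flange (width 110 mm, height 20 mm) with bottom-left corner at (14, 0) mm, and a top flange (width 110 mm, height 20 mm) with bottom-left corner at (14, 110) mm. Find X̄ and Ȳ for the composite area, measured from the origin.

X̄ = 50.86 mm, Ȳ = 65.00 mm

web: A = 14 × 130 = 1820.00, centroid at (7.00, 65.00).
bottom flange: A = 110 × 20 = 2200.00, centroid at (69.00, 10.00).
top flange: A = 110 × 20 = 2200.00, centroid at (69.00, 120.00).
ΣA = 6220.00 mm²
ΣAX̄ = (1820.00)(7.00) + (2200.00)(69.00) + (2200.00)(69.00) = 316340.00 mm³
ΣAȲ = (1820.00)(65.00) + (2200.00)(10.00) + (2200.00)(120.00) = 404300.00 mm³
X̄ = 316340.00 / 6220.00 = 50.86 mm
Ȳ = 404300.00 / 6220.00 = 65.00 mm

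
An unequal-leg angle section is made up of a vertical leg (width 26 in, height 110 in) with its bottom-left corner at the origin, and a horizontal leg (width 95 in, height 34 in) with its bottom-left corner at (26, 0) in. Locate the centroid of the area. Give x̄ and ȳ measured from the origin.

Part | A | x̄ᵢ | ȳᵢ | A·x̄ᵢ | A·ȳᵢ
vertical leg | 2860.00 | 13.00 | 55.00 | 37180.00 | 157300.00
horizontal leg | 3230.00 | 73.50 | 17.00 | 237405.00 | 54910.00
Σ | 6090.00 |  |  | 274585.00 | 212210.00
x̄ = 274585.00 / 6090.00 = 45.09 in
ȳ = 212210.00 / 6090.00 = 34.85 in

x̄ = 45.09 in, ȳ = 34.85 in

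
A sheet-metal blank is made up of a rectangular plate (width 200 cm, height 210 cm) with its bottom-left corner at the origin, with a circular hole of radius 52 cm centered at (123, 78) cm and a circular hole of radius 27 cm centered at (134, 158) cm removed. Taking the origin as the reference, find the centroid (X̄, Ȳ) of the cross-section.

X̄ = 91.25 cm, Ȳ = 108.46 cm

plate: A = 200 × 210 = 42000.00, centroid at (100.00, 105.00).
hole 1: A = −π·52² = -8494.87, centroid at (123.00, 78.00).
hole 2: A = −π·27² = -2290.22, centroid at (134.00, 158.00).
ΣA = 31214.91 cm²
ΣAX̄ = (42000.00)(100.00) + (-8494.87)(123.00) + (-2290.22)(134.00) = 2848241.80 cm³
ΣAȲ = (42000.00)(105.00) + (-8494.87)(78.00) + (-2290.22)(158.00) = 3385545.49 cm³
X̄ = 2848241.80 / 31214.91 = 91.25 cm
Ȳ = 3385545.49 / 31214.91 = 108.46 cm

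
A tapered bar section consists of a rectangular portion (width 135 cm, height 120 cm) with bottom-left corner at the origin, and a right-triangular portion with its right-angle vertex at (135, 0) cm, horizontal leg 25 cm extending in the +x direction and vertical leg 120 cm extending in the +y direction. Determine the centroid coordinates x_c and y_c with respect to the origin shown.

Part | A | x̄ᵢ | ȳᵢ | A·x̄ᵢ | A·ȳᵢ
rectangular portion | 16200.00 | 67.50 | 60.00 | 1093500.00 | 972000.00
triangular portion | 1500.00 | 143.33 | 40.00 | 215000.00 | 60000.00
Σ | 17700.00 |  |  | 1308500.00 | 1032000.00
x_c = 1308500.00 / 17700.00 = 73.93 cm
y_c = 1032000.00 / 17700.00 = 58.31 cm

x_c = 73.93 cm, y_c = 58.31 cm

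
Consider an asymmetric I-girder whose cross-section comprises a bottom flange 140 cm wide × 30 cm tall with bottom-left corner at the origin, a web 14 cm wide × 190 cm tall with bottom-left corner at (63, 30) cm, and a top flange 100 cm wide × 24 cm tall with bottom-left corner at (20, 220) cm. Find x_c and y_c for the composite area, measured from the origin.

x_c = 70.00 cm, y_c = 102.84 cm

bottom flange: A = 140 × 30 = 4200.00, centroid at (70.00, 15.00).
web: A = 14 × 190 = 2660.00, centroid at (70.00, 125.00).
top flange: A = 100 × 24 = 2400.00, centroid at (70.00, 232.00).
ΣA = 9260.00 cm², ΣAx_c = 648200.00 cm³, ΣAy_c = 952300.00 cm³.
x_c = 648200.00/9260.00 = 70.00 cm; y_c = 952300.00/9260.00 = 102.84 cm.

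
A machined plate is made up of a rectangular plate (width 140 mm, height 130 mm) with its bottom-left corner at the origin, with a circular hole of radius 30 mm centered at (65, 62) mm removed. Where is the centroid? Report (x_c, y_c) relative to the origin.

x_c = 70.92 mm, y_c = 65.55 mm

Part | A | x̄ᵢ | ȳᵢ | A·x̄ᵢ | A·ȳᵢ
plate | 18200.00 | 70.00 | 65.00 | 1274000.00 | 1183000.00
hole | -2827.43 | 65.00 | 62.00 | -183783.17 | -175300.87
Σ | 15372.57 |  |  | 1090216.83 | 1007699.13
x_c = 1090216.83 / 15372.57 = 70.92 mm
y_c = 1007699.13 / 15372.57 = 65.55 mm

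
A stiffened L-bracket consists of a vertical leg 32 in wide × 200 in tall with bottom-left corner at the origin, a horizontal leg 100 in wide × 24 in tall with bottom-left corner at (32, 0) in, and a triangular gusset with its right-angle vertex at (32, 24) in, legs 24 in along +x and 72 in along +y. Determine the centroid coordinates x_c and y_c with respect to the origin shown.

vertical leg: A = 32 × 200 = 6400.00, centroid at (16.00, 100.00).
horizontal leg: A = 100 × 24 = 2400.00, centroid at (82.00, 12.00).
gusset: A = ½·24·72 = 864.00, centroid at (40.00, 48.00).
ΣA = 9664.00 in², ΣAx_c = 333760.00 in³, ΣAy_c = 710272.00 in³.
x_c = 333760.00/9664.00 = 34.54 in; y_c = 710272.00/9664.00 = 73.50 in.

x_c = 34.54 in, y_c = 73.50 in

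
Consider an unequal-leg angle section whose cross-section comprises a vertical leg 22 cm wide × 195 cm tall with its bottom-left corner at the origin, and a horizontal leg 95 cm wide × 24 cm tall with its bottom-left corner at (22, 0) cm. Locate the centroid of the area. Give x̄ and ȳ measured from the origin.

x̄ = 31.30 cm, ȳ = 67.83 cm

vertical leg: A = 22 × 195 = 4290.00, centroid at (11.00, 97.50).
horizontal leg: A = 95 × 24 = 2280.00, centroid at (69.50, 12.00).
ΣA = 6570.00 cm², ΣAx̄ = 205650.00 cm³, ΣAȳ = 445635.00 cm³.
x̄ = 205650.00/6570.00 = 31.30 cm; ȳ = 445635.00/6570.00 = 67.83 cm.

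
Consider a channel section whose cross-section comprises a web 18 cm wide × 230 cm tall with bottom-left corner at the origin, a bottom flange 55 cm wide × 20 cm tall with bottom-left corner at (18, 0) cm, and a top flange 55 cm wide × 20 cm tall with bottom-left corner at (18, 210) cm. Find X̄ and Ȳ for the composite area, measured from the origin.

web: A = 18 × 230 = 4140.00, centroid at (9.00, 115.00).
bottom flange: A = 55 × 20 = 1100.00, centroid at (45.50, 10.00).
top flange: A = 55 × 20 = 1100.00, centroid at (45.50, 220.00).
ΣA = 6340.00 cm², ΣAX̄ = 137360.00 cm³, ΣAȲ = 729100.00 cm³.
X̄ = 137360.00/6340.00 = 21.67 cm; Ȳ = 729100.00/6340.00 = 115.00 cm.

X̄ = 21.67 cm, Ȳ = 115.00 cm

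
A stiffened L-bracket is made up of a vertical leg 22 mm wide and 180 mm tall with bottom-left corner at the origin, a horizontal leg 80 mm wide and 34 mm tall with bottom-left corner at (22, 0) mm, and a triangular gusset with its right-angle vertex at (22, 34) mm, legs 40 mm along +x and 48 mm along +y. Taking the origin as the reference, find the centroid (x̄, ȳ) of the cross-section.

vertical leg: A = 22 × 180 = 3960.00, centroid at (11.00, 90.00).
horizontal leg: A = 80 × 34 = 2720.00, centroid at (62.00, 17.00).
gusset: A = ½·40·48 = 960.00, centroid at (35.33, 50.00).
ΣA = 7640.00 mm²
ΣAx̄ = (3960.00)(11.00) + (2720.00)(62.00) + (960.00)(35.33) = 246120.00 mm³
ΣAȳ = (3960.00)(90.00) + (2720.00)(17.00) + (960.00)(50.00) = 450640.00 mm³
x̄ = 246120.00 / 7640.00 = 32.21 mm
ȳ = 450640.00 / 7640.00 = 58.98 mm

x̄ = 32.21 mm, ȳ = 58.98 mm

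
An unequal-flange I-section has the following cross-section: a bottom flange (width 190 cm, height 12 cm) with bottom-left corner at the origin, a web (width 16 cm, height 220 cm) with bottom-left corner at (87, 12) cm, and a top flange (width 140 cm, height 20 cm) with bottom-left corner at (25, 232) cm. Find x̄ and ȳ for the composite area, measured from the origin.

x̄ = 95.00 cm, ȳ = 130.32 cm

bottom flange: A = 190 × 12 = 2280.00, centroid at (95.00, 6.00).
web: A = 16 × 220 = 3520.00, centroid at (95.00, 122.00).
top flange: A = 140 × 20 = 2800.00, centroid at (95.00, 242.00).
ΣA = 8600.00 cm²
ΣAx̄ = (2280.00)(95.00) + (3520.00)(95.00) + (2800.00)(95.00) = 817000.00 cm³
ΣAȳ = (2280.00)(6.00) + (3520.00)(122.00) + (2800.00)(242.00) = 1120720.00 cm³
x̄ = 817000.00 / 8600.00 = 95.00 cm
ȳ = 1120720.00 / 8600.00 = 130.32 cm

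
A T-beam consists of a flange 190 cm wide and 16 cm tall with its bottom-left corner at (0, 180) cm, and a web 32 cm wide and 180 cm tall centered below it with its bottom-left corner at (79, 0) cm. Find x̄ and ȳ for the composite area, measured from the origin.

web: A = 32 × 180 = 5760.00, centroid at (95.00, 90.00).
flange: A = 190 × 16 = 3040.00, centroid at (95.00, 188.00).
ΣA = 8800.00 cm²
ΣAx̄ = (5760.00)(95.00) + (3040.00)(95.00) = 836000.00 cm³
ΣAȳ = (5760.00)(90.00) + (3040.00)(188.00) = 1089920.00 cm³
x̄ = 836000.00 / 8800.00 = 95.00 cm
ȳ = 1089920.00 / 8800.00 = 123.85 cm

x̄ = 95.00 cm, ȳ = 123.85 cm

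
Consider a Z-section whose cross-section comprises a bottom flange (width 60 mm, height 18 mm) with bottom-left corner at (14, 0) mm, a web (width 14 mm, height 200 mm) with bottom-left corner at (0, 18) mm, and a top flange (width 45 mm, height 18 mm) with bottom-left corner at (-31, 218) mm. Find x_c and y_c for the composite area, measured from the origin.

x_c = 12.84 mm, y_c = 111.72 mm

bottom flange: A = 60 × 18 = 1080.00, centroid at (44.00, 9.00).
web: A = 14 × 200 = 2800.00, centroid at (7.00, 118.00).
top flange: A = 45 × 18 = 810.00, centroid at (-8.50, 227.00).
ΣA = 4690.00 mm²
ΣAx_c = (1080.00)(44.00) + (2800.00)(7.00) + (810.00)(-8.50) = 60235.00 mm³
ΣAy_c = (1080.00)(9.00) + (2800.00)(118.00) + (810.00)(227.00) = 523990.00 mm³
x_c = 60235.00 / 4690.00 = 12.84 mm
y_c = 523990.00 / 4690.00 = 111.72 mm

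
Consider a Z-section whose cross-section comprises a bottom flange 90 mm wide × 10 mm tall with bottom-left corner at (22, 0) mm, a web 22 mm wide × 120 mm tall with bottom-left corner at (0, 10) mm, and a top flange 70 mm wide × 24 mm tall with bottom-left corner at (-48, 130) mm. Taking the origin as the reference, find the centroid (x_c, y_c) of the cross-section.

x_c = 12.93 mm, y_c = 81.97 mm

bottom flange: A = 90 × 10 = 900.00, centroid at (67.00, 5.00).
web: A = 22 × 120 = 2640.00, centroid at (11.00, 70.00).
top flange: A = 70 × 24 = 1680.00, centroid at (-13.00, 142.00).
ΣA = 5220.00 mm², ΣAx_c = 67500.00 mm³, ΣAy_c = 427860.00 mm³.
x_c = 67500.00/5220.00 = 12.93 mm; y_c = 427860.00/5220.00 = 81.97 mm.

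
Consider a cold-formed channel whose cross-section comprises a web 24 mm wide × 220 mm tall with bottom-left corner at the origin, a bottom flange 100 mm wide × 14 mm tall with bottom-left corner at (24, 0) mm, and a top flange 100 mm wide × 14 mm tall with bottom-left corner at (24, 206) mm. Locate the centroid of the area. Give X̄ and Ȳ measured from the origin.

Part | A | x̄ᵢ | ȳᵢ | A·x̄ᵢ | A·ȳᵢ
web | 5280.00 | 12.00 | 110.00 | 63360.00 | 580800.00
bottom flange | 1400.00 | 74.00 | 7.00 | 103600.00 | 9800.00
top flange | 1400.00 | 74.00 | 213.00 | 103600.00 | 298200.00
Σ | 8080.00 |  |  | 270560.00 | 888800.00
X̄ = 270560.00 / 8080.00 = 33.49 mm
Ȳ = 888800.00 / 8080.00 = 110.00 mm

X̄ = 33.49 mm, Ȳ = 110.00 mm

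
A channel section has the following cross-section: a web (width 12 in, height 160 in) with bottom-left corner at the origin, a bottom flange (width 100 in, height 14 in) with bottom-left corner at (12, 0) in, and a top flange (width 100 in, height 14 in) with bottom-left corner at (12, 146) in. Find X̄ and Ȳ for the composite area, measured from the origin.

web: A = 12 × 160 = 1920.00, centroid at (6.00, 80.00).
bottom flange: A = 100 × 14 = 1400.00, centroid at (62.00, 7.00).
top flange: A = 100 × 14 = 1400.00, centroid at (62.00, 153.00).
ΣA = 4720.00 in²
ΣAX̄ = (1920.00)(6.00) + (1400.00)(62.00) + (1400.00)(62.00) = 185120.00 in³
ΣAȲ = (1920.00)(80.00) + (1400.00)(7.00) + (1400.00)(153.00) = 377600.00 in³
X̄ = 185120.00 / 4720.00 = 39.22 in
Ȳ = 377600.00 / 4720.00 = 80.00 in

X̄ = 39.22 in, Ȳ = 80.00 in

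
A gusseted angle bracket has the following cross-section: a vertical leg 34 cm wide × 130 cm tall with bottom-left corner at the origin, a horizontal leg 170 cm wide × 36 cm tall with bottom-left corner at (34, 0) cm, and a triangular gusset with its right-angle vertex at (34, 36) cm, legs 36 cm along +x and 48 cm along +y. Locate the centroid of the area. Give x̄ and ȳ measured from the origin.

x̄ = 73.94 cm, ȳ = 38.79 cm

vertical leg: A = 34 × 130 = 4420.00, centroid at (17.00, 65.00).
horizontal leg: A = 170 × 36 = 6120.00, centroid at (119.00, 18.00).
gusset: A = ½·36·48 = 864.00, centroid at (46.00, 52.00).
ΣA = 11404.00 cm², ΣAx̄ = 843164.00 cm³, ΣAȳ = 442388.00 cm³.
x̄ = 843164.00/11404.00 = 73.94 cm; ȳ = 442388.00/11404.00 = 38.79 cm.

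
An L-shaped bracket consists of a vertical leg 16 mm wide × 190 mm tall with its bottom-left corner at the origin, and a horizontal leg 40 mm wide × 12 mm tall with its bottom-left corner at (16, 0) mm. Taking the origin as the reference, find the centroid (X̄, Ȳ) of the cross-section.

vertical leg: A = 16 × 190 = 3040.00, centroid at (8.00, 95.00).
horizontal leg: A = 40 × 12 = 480.00, centroid at (36.00, 6.00).
ΣA = 3520.00 mm²
ΣAX̄ = (3040.00)(8.00) + (480.00)(36.00) = 41600.00 mm³
ΣAȲ = (3040.00)(95.00) + (480.00)(6.00) = 291680.00 mm³
X̄ = 41600.00 / 3520.00 = 11.82 mm
Ȳ = 291680.00 / 3520.00 = 82.86 mm

X̄ = 11.82 mm, Ȳ = 82.86 mm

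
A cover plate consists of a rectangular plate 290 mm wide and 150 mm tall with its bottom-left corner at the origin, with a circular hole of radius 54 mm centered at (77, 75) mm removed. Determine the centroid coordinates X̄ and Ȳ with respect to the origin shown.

X̄ = 163.14 mm, Ȳ = 75.00 mm

Part | A | x̄ᵢ | ȳᵢ | A·x̄ᵢ | A·ȳᵢ
plate | 43500.00 | 145.00 | 75.00 | 6307500.00 | 3262500.00
hole | -9160.88 | 77.00 | 75.00 | -705388.08 | -687066.31
Σ | 34339.12 |  |  | 5602111.92 | 2575433.69
X̄ = 5602111.92 / 34339.12 = 163.14 mm
Ȳ = 2575433.69 / 34339.12 = 75.00 mm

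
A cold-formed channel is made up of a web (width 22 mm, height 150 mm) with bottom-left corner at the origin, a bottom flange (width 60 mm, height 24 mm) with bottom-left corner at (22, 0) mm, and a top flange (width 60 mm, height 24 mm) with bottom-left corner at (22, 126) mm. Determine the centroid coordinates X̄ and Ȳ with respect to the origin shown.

X̄ = 30.11 mm, Ȳ = 75.00 mm

Part | A | x̄ᵢ | ȳᵢ | A·x̄ᵢ | A·ȳᵢ
web | 3300.00 | 11.00 | 75.00 | 36300.00 | 247500.00
bottom flange | 1440.00 | 52.00 | 12.00 | 74880.00 | 17280.00
top flange | 1440.00 | 52.00 | 138.00 | 74880.00 | 198720.00
Σ | 6180.00 |  |  | 186060.00 | 463500.00
X̄ = 186060.00 / 6180.00 = 30.11 mm
Ȳ = 463500.00 / 6180.00 = 75.00 mm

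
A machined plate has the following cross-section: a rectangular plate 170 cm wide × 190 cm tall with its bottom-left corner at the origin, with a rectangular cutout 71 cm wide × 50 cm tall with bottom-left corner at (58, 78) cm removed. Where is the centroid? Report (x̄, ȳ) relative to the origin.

plate: A = 170 × 190 = 32300.00, centroid at (85.00, 95.00).
hole: A = −(71 × 50) = -3550.00, centroid at (93.50, 103.00).
ΣA = 28750.00 cm², ΣAx̄ = 2413575.00 cm³, ΣAȳ = 2702850.00 cm³.
x̄ = 2413575.00/28750.00 = 83.95 cm; ȳ = 2702850.00/28750.00 = 94.01 cm.

x̄ = 83.95 cm, ȳ = 94.01 cm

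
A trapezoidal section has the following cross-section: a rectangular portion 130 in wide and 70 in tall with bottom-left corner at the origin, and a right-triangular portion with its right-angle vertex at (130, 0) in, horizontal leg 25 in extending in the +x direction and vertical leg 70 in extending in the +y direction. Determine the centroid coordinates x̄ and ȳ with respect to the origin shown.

x̄ = 71.43 in, ȳ = 33.98 in

rectangular portion: A = 130 × 70 = 9100.00, centroid at (65.00, 35.00).
triangular portion: A = ½·25·70 = 875.00, centroid at (138.33, 23.33).
ΣA = 9975.00 in², ΣAx̄ = 712541.67 in³, ΣAȳ = 338916.67 in³.
x̄ = 712541.67/9975.00 = 71.43 in; ȳ = 338916.67/9975.00 = 33.98 in.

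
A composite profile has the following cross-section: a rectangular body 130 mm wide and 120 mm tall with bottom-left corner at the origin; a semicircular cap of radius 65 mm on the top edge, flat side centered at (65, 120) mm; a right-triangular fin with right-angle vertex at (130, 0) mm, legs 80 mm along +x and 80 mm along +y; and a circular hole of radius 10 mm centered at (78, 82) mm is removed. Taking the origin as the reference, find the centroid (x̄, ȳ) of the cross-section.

x̄ = 76.51 mm, ȳ = 78.62 mm

rectangular body: A = 130 × 120 = 15600.00, centroid at (65.00, 60.00).
semicircular top: A = ½π·65² = 6636.61, centroid at (65.00, 147.59).
triangular fin: A = ½·80·80 = 3200.00, centroid at (156.67, 26.67).
hole: A = −π·10² = -314.16, centroid at (78.00, 82.00).
ΣA = 25122.46 mm², ΣAx̄ = 1922208.85 mm³, ΣAȳ = 1975049.34 mm³.
x̄ = 1922208.85/25122.46 = 76.51 mm; ȳ = 1975049.34/25122.46 = 78.62 mm.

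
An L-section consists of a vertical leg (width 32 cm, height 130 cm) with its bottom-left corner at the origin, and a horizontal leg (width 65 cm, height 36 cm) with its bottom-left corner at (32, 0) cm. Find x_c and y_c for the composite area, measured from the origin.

x_c = 33.46 cm, y_c = 48.08 cm

vertical leg: A = 32 × 130 = 4160.00, centroid at (16.00, 65.00).
horizontal leg: A = 65 × 36 = 2340.00, centroid at (64.50, 18.00).
ΣA = 6500.00 cm²
ΣAx_c = (4160.00)(16.00) + (2340.00)(64.50) = 217490.00 cm³
ΣAy_c = (4160.00)(65.00) + (2340.00)(18.00) = 312520.00 cm³
x_c = 217490.00 / 6500.00 = 33.46 cm
y_c = 312520.00 / 6500.00 = 48.08 cm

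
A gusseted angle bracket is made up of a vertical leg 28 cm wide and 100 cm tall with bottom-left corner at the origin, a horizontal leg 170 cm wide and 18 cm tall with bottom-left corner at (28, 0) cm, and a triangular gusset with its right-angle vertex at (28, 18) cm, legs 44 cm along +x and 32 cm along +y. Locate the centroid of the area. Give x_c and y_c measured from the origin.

x_c = 63.23 cm, y_c = 28.60 cm

vertical leg: A = 28 × 100 = 2800.00, centroid at (14.00, 50.00).
horizontal leg: A = 170 × 18 = 3060.00, centroid at (113.00, 9.00).
gusset: A = ½·44·32 = 704.00, centroid at (42.67, 28.67).
ΣA = 6564.00 cm²
ΣAx_c = (2800.00)(14.00) + (3060.00)(113.00) + (704.00)(42.67) = 415017.33 cm³
ΣAy_c = (2800.00)(50.00) + (3060.00)(9.00) + (704.00)(28.67) = 187721.33 cm³
x_c = 415017.33 / 6564.00 = 63.23 cm
y_c = 187721.33 / 6564.00 = 28.60 cm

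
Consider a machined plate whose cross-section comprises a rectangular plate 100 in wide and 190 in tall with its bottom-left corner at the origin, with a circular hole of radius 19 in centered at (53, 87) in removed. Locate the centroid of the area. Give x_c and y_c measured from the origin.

plate: A = 100 × 190 = 19000.00, centroid at (50.00, 95.00).
hole: A = −π·19² = -1134.11, centroid at (53.00, 87.00).
ΣA = 17865.89 in², ΣAx_c = 889891.91 in³, ΣAy_c = 1706332.00 in³.
x_c = 889891.91/17865.89 = 49.81 in; y_c = 1706332.00/17865.89 = 95.51 in.

x_c = 49.81 in, y_c = 95.51 in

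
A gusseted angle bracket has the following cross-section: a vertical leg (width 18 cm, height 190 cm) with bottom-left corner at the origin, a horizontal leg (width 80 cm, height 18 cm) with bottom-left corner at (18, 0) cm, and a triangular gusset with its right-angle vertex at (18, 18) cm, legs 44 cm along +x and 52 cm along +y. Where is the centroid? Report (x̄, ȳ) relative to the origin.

Part | A | x̄ᵢ | ȳᵢ | A·x̄ᵢ | A·ȳᵢ
vertical leg | 3420.00 | 9.00 | 95.00 | 30780.00 | 324900.00
horizontal leg | 1440.00 | 58.00 | 9.00 | 83520.00 | 12960.00
gusset | 1144.00 | 32.67 | 35.33 | 37370.67 | 40421.33
Σ | 6004.00 |  |  | 151670.67 | 378281.33
x̄ = 151670.67 / 6004.00 = 25.26 cm
ȳ = 378281.33 / 6004.00 = 63.00 cm

x̄ = 25.26 cm, ȳ = 63.00 cm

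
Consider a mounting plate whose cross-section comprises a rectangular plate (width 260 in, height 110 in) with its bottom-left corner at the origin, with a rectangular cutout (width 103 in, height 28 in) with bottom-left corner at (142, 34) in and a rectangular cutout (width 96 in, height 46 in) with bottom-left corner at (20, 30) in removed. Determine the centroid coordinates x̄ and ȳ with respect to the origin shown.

x̄ = 134.26 in, ȳ = 56.36 in

plate: A = 260 × 110 = 28600.00, centroid at (130.00, 55.00).
hole 1: A = −(103 × 28) = -2884.00, centroid at (193.50, 48.00).
hole 2: A = −(96 × 46) = -4416.00, centroid at (68.00, 53.00).
ΣA = 21300.00 in², ΣAx̄ = 2859658.00 in³, ΣAȳ = 1200520.00 in³.
x̄ = 2859658.00/21300.00 = 134.26 in; ȳ = 1200520.00/21300.00 = 56.36 in.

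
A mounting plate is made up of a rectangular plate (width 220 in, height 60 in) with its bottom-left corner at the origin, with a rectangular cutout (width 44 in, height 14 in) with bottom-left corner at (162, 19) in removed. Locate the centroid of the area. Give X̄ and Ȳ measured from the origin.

X̄ = 106.38 in, Ȳ = 30.20 in

plate: A = 220 × 60 = 13200.00, centroid at (110.00, 30.00).
hole: A = −(44 × 14) = -616.00, centroid at (184.00, 26.00).
ΣA = 12584.00 in², ΣAX̄ = 1338656.00 in³, ΣAȲ = 379984.00 in³.
X̄ = 1338656.00/12584.00 = 106.38 in; Ȳ = 379984.00/12584.00 = 30.20 in.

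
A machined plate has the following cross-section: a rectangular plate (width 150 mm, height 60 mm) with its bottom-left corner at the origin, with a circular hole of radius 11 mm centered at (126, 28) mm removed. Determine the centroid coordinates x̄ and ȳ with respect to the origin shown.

x̄ = 72.75 mm, ȳ = 30.09 mm

Part | A | x̄ᵢ | ȳᵢ | A·x̄ᵢ | A·ȳᵢ
plate | 9000.00 | 75.00 | 30.00 | 675000.00 | 270000.00
hole | -380.13 | 126.00 | 28.00 | -47896.72 | -10643.72
Σ | 8619.87 |  |  | 627103.28 | 259356.28
x̄ = 627103.28 / 8619.87 = 72.75 mm
ȳ = 259356.28 / 8619.87 = 30.09 mm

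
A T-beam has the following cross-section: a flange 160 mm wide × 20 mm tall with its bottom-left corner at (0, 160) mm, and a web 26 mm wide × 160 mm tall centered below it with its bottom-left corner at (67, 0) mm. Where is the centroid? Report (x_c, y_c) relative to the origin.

Part | A | x̄ᵢ | ȳᵢ | A·x̄ᵢ | A·ȳᵢ
web | 4160.00 | 80.00 | 80.00 | 332800.00 | 332800.00
flange | 3200.00 | 80.00 | 170.00 | 256000.00 | 544000.00
Σ | 7360.00 |  |  | 588800.00 | 876800.00
x_c = 588800.00 / 7360.00 = 80.00 mm
y_c = 876800.00 / 7360.00 = 119.13 mm

x_c = 80.00 mm, y_c = 119.13 mm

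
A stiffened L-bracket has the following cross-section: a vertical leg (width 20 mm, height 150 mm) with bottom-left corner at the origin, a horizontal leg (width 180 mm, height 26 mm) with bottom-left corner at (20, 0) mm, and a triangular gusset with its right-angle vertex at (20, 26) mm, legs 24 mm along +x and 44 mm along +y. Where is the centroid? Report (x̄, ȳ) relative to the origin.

vertical leg: A = 20 × 150 = 3000.00, centroid at (10.00, 75.00).
horizontal leg: A = 180 × 26 = 4680.00, centroid at (110.00, 13.00).
gusset: A = ½·24·44 = 528.00, centroid at (28.00, 40.67).
ΣA = 8208.00 mm²
ΣAx̄ = (3000.00)(10.00) + (4680.00)(110.00) + (528.00)(28.00) = 559584.00 mm³
ΣAȳ = (3000.00)(75.00) + (4680.00)(13.00) + (528.00)(40.67) = 307312.00 mm³
x̄ = 559584.00 / 8208.00 = 68.18 mm
ȳ = 307312.00 / 8208.00 = 37.44 mm

x̄ = 68.18 mm, ȳ = 37.44 mm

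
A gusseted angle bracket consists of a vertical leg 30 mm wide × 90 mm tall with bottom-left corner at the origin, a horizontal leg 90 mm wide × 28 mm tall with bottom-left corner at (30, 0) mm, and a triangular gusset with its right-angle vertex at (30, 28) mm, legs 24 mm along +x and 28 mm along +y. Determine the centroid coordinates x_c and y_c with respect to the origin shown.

vertical leg: A = 30 × 90 = 2700.00, centroid at (15.00, 45.00).
horizontal leg: A = 90 × 28 = 2520.00, centroid at (75.00, 14.00).
gusset: A = ½·24·28 = 336.00, centroid at (38.00, 37.33).
ΣA = 5556.00 mm², ΣAx_c = 242268.00 mm³, ΣAy_c = 169324.00 mm³.
x_c = 242268.00/5556.00 = 43.60 mm; y_c = 169324.00/5556.00 = 30.48 mm.

x_c = 43.60 mm, y_c = 30.48 mm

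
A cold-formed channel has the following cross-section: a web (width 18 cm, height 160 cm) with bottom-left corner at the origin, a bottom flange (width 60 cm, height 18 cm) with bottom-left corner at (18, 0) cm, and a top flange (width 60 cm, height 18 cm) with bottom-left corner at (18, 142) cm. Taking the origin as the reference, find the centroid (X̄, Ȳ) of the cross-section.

X̄ = 25.71 cm, Ȳ = 80.00 cm

web: A = 18 × 160 = 2880.00, centroid at (9.00, 80.00).
bottom flange: A = 60 × 18 = 1080.00, centroid at (48.00, 9.00).
top flange: A = 60 × 18 = 1080.00, centroid at (48.00, 151.00).
ΣA = 5040.00 cm², ΣAX̄ = 129600.00 cm³, ΣAȲ = 403200.00 cm³.
X̄ = 129600.00/5040.00 = 25.71 cm; Ȳ = 403200.00/5040.00 = 80.00 cm.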